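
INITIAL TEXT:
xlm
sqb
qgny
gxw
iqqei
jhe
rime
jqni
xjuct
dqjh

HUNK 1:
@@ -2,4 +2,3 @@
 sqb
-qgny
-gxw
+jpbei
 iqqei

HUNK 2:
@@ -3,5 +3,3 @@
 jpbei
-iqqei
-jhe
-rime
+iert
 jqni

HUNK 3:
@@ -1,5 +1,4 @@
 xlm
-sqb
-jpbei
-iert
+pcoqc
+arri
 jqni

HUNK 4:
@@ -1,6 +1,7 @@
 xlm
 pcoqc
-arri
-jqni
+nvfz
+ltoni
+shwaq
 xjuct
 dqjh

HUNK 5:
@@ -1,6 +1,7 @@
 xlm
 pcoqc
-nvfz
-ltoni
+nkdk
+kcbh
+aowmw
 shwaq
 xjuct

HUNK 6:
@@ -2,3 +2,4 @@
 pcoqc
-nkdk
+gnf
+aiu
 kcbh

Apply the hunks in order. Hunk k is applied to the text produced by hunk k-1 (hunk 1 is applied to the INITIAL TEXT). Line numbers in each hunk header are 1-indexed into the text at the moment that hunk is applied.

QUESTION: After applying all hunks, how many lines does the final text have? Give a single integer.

Answer: 9

Derivation:
Hunk 1: at line 2 remove [qgny,gxw] add [jpbei] -> 9 lines: xlm sqb jpbei iqqei jhe rime jqni xjuct dqjh
Hunk 2: at line 3 remove [iqqei,jhe,rime] add [iert] -> 7 lines: xlm sqb jpbei iert jqni xjuct dqjh
Hunk 3: at line 1 remove [sqb,jpbei,iert] add [pcoqc,arri] -> 6 lines: xlm pcoqc arri jqni xjuct dqjh
Hunk 4: at line 1 remove [arri,jqni] add [nvfz,ltoni,shwaq] -> 7 lines: xlm pcoqc nvfz ltoni shwaq xjuct dqjh
Hunk 5: at line 1 remove [nvfz,ltoni] add [nkdk,kcbh,aowmw] -> 8 lines: xlm pcoqc nkdk kcbh aowmw shwaq xjuct dqjh
Hunk 6: at line 2 remove [nkdk] add [gnf,aiu] -> 9 lines: xlm pcoqc gnf aiu kcbh aowmw shwaq xjuct dqjh
Final line count: 9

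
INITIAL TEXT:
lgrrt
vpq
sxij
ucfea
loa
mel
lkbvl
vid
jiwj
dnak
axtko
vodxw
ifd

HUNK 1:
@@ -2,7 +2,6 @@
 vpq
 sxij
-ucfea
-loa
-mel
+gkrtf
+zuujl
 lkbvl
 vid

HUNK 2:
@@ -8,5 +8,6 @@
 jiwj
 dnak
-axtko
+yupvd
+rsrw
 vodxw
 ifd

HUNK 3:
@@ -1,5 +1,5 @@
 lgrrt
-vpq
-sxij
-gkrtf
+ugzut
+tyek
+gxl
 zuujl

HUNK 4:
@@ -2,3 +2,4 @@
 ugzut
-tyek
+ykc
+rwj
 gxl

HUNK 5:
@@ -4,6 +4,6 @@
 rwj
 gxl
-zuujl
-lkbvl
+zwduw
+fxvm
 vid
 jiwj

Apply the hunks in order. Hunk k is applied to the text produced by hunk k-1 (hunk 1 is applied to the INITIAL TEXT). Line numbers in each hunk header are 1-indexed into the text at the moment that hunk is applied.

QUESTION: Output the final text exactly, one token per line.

Answer: lgrrt
ugzut
ykc
rwj
gxl
zwduw
fxvm
vid
jiwj
dnak
yupvd
rsrw
vodxw
ifd

Derivation:
Hunk 1: at line 2 remove [ucfea,loa,mel] add [gkrtf,zuujl] -> 12 lines: lgrrt vpq sxij gkrtf zuujl lkbvl vid jiwj dnak axtko vodxw ifd
Hunk 2: at line 8 remove [axtko] add [yupvd,rsrw] -> 13 lines: lgrrt vpq sxij gkrtf zuujl lkbvl vid jiwj dnak yupvd rsrw vodxw ifd
Hunk 3: at line 1 remove [vpq,sxij,gkrtf] add [ugzut,tyek,gxl] -> 13 lines: lgrrt ugzut tyek gxl zuujl lkbvl vid jiwj dnak yupvd rsrw vodxw ifd
Hunk 4: at line 2 remove [tyek] add [ykc,rwj] -> 14 lines: lgrrt ugzut ykc rwj gxl zuujl lkbvl vid jiwj dnak yupvd rsrw vodxw ifd
Hunk 5: at line 4 remove [zuujl,lkbvl] add [zwduw,fxvm] -> 14 lines: lgrrt ugzut ykc rwj gxl zwduw fxvm vid jiwj dnak yupvd rsrw vodxw ifd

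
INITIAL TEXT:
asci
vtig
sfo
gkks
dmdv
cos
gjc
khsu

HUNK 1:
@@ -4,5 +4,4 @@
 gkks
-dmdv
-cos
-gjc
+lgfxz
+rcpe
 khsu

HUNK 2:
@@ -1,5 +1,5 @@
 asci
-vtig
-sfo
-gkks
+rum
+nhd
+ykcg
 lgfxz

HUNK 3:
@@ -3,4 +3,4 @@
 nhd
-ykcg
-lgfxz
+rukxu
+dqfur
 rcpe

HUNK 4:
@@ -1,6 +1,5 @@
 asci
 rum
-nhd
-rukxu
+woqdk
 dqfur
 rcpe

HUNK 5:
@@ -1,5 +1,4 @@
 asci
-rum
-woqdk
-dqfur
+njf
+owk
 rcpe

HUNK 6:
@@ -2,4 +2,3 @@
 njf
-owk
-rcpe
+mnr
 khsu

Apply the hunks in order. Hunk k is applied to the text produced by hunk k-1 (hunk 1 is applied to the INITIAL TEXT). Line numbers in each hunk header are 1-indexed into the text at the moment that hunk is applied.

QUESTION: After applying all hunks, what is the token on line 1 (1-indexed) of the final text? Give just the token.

Answer: asci

Derivation:
Hunk 1: at line 4 remove [dmdv,cos,gjc] add [lgfxz,rcpe] -> 7 lines: asci vtig sfo gkks lgfxz rcpe khsu
Hunk 2: at line 1 remove [vtig,sfo,gkks] add [rum,nhd,ykcg] -> 7 lines: asci rum nhd ykcg lgfxz rcpe khsu
Hunk 3: at line 3 remove [ykcg,lgfxz] add [rukxu,dqfur] -> 7 lines: asci rum nhd rukxu dqfur rcpe khsu
Hunk 4: at line 1 remove [nhd,rukxu] add [woqdk] -> 6 lines: asci rum woqdk dqfur rcpe khsu
Hunk 5: at line 1 remove [rum,woqdk,dqfur] add [njf,owk] -> 5 lines: asci njf owk rcpe khsu
Hunk 6: at line 2 remove [owk,rcpe] add [mnr] -> 4 lines: asci njf mnr khsu
Final line 1: asci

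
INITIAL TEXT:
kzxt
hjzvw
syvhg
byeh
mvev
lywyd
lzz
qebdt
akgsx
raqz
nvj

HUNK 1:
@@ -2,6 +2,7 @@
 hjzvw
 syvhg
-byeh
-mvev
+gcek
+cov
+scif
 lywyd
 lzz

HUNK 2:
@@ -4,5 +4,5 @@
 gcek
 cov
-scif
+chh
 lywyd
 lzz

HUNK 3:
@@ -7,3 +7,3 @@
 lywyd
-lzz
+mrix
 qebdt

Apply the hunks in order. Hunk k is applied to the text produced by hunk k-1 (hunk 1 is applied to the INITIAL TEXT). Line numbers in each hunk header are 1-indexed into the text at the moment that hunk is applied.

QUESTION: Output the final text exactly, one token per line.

Answer: kzxt
hjzvw
syvhg
gcek
cov
chh
lywyd
mrix
qebdt
akgsx
raqz
nvj

Derivation:
Hunk 1: at line 2 remove [byeh,mvev] add [gcek,cov,scif] -> 12 lines: kzxt hjzvw syvhg gcek cov scif lywyd lzz qebdt akgsx raqz nvj
Hunk 2: at line 4 remove [scif] add [chh] -> 12 lines: kzxt hjzvw syvhg gcek cov chh lywyd lzz qebdt akgsx raqz nvj
Hunk 3: at line 7 remove [lzz] add [mrix] -> 12 lines: kzxt hjzvw syvhg gcek cov chh lywyd mrix qebdt akgsx raqz nvj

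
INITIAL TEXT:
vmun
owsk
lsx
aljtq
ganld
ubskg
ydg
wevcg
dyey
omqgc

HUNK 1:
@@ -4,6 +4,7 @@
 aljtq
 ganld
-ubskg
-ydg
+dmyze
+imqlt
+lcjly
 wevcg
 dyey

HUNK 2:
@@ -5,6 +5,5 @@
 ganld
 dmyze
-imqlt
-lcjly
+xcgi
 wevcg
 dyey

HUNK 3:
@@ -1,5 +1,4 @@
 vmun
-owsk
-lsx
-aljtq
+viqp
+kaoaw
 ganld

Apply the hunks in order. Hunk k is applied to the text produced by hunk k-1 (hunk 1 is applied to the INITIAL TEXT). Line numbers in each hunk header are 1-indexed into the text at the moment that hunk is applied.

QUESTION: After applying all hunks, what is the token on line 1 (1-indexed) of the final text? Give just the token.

Answer: vmun

Derivation:
Hunk 1: at line 4 remove [ubskg,ydg] add [dmyze,imqlt,lcjly] -> 11 lines: vmun owsk lsx aljtq ganld dmyze imqlt lcjly wevcg dyey omqgc
Hunk 2: at line 5 remove [imqlt,lcjly] add [xcgi] -> 10 lines: vmun owsk lsx aljtq ganld dmyze xcgi wevcg dyey omqgc
Hunk 3: at line 1 remove [owsk,lsx,aljtq] add [viqp,kaoaw] -> 9 lines: vmun viqp kaoaw ganld dmyze xcgi wevcg dyey omqgc
Final line 1: vmun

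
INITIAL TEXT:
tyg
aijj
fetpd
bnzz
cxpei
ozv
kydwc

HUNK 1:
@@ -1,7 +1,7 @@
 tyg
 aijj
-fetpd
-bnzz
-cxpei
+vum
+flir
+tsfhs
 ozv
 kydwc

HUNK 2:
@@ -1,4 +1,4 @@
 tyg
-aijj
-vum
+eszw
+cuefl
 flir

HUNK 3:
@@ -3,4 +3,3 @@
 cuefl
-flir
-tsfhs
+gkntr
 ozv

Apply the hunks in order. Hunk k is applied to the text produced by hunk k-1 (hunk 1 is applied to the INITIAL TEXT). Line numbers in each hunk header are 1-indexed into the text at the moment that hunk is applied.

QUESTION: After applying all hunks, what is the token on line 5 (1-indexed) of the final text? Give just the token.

Answer: ozv

Derivation:
Hunk 1: at line 1 remove [fetpd,bnzz,cxpei] add [vum,flir,tsfhs] -> 7 lines: tyg aijj vum flir tsfhs ozv kydwc
Hunk 2: at line 1 remove [aijj,vum] add [eszw,cuefl] -> 7 lines: tyg eszw cuefl flir tsfhs ozv kydwc
Hunk 3: at line 3 remove [flir,tsfhs] add [gkntr] -> 6 lines: tyg eszw cuefl gkntr ozv kydwc
Final line 5: ozv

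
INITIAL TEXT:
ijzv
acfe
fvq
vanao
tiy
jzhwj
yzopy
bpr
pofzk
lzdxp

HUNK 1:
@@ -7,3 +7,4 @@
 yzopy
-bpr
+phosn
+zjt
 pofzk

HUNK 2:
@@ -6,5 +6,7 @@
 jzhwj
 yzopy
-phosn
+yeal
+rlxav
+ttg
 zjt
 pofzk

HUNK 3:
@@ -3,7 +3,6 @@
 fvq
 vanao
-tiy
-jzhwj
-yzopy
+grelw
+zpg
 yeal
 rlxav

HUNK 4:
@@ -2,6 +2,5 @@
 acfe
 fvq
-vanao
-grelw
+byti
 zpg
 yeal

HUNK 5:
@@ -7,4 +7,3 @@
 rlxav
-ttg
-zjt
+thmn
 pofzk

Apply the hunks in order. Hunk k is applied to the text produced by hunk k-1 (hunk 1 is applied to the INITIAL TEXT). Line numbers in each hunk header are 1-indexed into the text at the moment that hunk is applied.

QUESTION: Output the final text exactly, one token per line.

Answer: ijzv
acfe
fvq
byti
zpg
yeal
rlxav
thmn
pofzk
lzdxp

Derivation:
Hunk 1: at line 7 remove [bpr] add [phosn,zjt] -> 11 lines: ijzv acfe fvq vanao tiy jzhwj yzopy phosn zjt pofzk lzdxp
Hunk 2: at line 6 remove [phosn] add [yeal,rlxav,ttg] -> 13 lines: ijzv acfe fvq vanao tiy jzhwj yzopy yeal rlxav ttg zjt pofzk lzdxp
Hunk 3: at line 3 remove [tiy,jzhwj,yzopy] add [grelw,zpg] -> 12 lines: ijzv acfe fvq vanao grelw zpg yeal rlxav ttg zjt pofzk lzdxp
Hunk 4: at line 2 remove [vanao,grelw] add [byti] -> 11 lines: ijzv acfe fvq byti zpg yeal rlxav ttg zjt pofzk lzdxp
Hunk 5: at line 7 remove [ttg,zjt] add [thmn] -> 10 lines: ijzv acfe fvq byti zpg yeal rlxav thmn pofzk lzdxp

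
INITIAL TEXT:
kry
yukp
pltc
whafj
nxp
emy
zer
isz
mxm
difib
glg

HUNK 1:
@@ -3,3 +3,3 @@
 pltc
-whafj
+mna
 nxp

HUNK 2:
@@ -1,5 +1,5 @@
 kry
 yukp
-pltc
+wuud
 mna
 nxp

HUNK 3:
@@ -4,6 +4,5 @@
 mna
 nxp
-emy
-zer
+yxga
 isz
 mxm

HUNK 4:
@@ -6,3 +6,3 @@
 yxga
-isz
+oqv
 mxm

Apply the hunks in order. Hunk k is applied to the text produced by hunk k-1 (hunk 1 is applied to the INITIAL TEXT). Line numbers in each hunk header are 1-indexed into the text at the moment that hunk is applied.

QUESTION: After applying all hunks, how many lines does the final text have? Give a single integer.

Hunk 1: at line 3 remove [whafj] add [mna] -> 11 lines: kry yukp pltc mna nxp emy zer isz mxm difib glg
Hunk 2: at line 1 remove [pltc] add [wuud] -> 11 lines: kry yukp wuud mna nxp emy zer isz mxm difib glg
Hunk 3: at line 4 remove [emy,zer] add [yxga] -> 10 lines: kry yukp wuud mna nxp yxga isz mxm difib glg
Hunk 4: at line 6 remove [isz] add [oqv] -> 10 lines: kry yukp wuud mna nxp yxga oqv mxm difib glg
Final line count: 10

Answer: 10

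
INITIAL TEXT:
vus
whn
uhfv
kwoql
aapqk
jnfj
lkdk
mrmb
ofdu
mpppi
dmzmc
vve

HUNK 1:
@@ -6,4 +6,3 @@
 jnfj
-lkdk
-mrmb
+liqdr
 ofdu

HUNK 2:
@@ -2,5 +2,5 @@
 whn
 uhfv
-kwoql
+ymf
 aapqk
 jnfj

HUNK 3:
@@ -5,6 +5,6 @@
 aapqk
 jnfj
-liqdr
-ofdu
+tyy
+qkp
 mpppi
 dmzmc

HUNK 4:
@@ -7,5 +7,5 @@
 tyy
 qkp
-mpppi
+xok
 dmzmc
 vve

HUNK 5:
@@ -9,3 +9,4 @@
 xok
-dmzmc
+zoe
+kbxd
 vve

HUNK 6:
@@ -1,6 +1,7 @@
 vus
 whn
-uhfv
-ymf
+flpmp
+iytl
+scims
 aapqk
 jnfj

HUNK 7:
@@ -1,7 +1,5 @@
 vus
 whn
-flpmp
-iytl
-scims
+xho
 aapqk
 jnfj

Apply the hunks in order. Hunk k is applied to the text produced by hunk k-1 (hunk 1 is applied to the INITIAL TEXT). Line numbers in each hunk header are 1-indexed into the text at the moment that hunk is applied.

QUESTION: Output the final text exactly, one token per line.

Hunk 1: at line 6 remove [lkdk,mrmb] add [liqdr] -> 11 lines: vus whn uhfv kwoql aapqk jnfj liqdr ofdu mpppi dmzmc vve
Hunk 2: at line 2 remove [kwoql] add [ymf] -> 11 lines: vus whn uhfv ymf aapqk jnfj liqdr ofdu mpppi dmzmc vve
Hunk 3: at line 5 remove [liqdr,ofdu] add [tyy,qkp] -> 11 lines: vus whn uhfv ymf aapqk jnfj tyy qkp mpppi dmzmc vve
Hunk 4: at line 7 remove [mpppi] add [xok] -> 11 lines: vus whn uhfv ymf aapqk jnfj tyy qkp xok dmzmc vve
Hunk 5: at line 9 remove [dmzmc] add [zoe,kbxd] -> 12 lines: vus whn uhfv ymf aapqk jnfj tyy qkp xok zoe kbxd vve
Hunk 6: at line 1 remove [uhfv,ymf] add [flpmp,iytl,scims] -> 13 lines: vus whn flpmp iytl scims aapqk jnfj tyy qkp xok zoe kbxd vve
Hunk 7: at line 1 remove [flpmp,iytl,scims] add [xho] -> 11 lines: vus whn xho aapqk jnfj tyy qkp xok zoe kbxd vve

Answer: vus
whn
xho
aapqk
jnfj
tyy
qkp
xok
zoe
kbxd
vve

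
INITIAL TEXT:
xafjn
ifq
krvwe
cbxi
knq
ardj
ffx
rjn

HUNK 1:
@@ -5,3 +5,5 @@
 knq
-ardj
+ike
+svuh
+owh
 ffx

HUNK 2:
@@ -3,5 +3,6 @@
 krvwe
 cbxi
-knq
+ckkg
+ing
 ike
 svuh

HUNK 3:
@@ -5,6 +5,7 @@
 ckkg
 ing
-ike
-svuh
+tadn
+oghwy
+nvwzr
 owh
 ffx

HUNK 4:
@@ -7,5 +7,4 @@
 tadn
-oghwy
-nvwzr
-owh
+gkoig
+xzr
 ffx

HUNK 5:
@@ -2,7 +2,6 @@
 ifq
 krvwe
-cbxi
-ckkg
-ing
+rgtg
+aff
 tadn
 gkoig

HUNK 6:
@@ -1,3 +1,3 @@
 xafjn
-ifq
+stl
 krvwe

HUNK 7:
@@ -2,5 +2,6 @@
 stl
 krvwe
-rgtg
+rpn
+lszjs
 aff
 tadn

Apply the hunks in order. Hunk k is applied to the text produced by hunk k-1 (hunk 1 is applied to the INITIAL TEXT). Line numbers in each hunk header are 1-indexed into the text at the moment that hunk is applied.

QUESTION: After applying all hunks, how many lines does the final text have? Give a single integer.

Hunk 1: at line 5 remove [ardj] add [ike,svuh,owh] -> 10 lines: xafjn ifq krvwe cbxi knq ike svuh owh ffx rjn
Hunk 2: at line 3 remove [knq] add [ckkg,ing] -> 11 lines: xafjn ifq krvwe cbxi ckkg ing ike svuh owh ffx rjn
Hunk 3: at line 5 remove [ike,svuh] add [tadn,oghwy,nvwzr] -> 12 lines: xafjn ifq krvwe cbxi ckkg ing tadn oghwy nvwzr owh ffx rjn
Hunk 4: at line 7 remove [oghwy,nvwzr,owh] add [gkoig,xzr] -> 11 lines: xafjn ifq krvwe cbxi ckkg ing tadn gkoig xzr ffx rjn
Hunk 5: at line 2 remove [cbxi,ckkg,ing] add [rgtg,aff] -> 10 lines: xafjn ifq krvwe rgtg aff tadn gkoig xzr ffx rjn
Hunk 6: at line 1 remove [ifq] add [stl] -> 10 lines: xafjn stl krvwe rgtg aff tadn gkoig xzr ffx rjn
Hunk 7: at line 2 remove [rgtg] add [rpn,lszjs] -> 11 lines: xafjn stl krvwe rpn lszjs aff tadn gkoig xzr ffx rjn
Final line count: 11

Answer: 11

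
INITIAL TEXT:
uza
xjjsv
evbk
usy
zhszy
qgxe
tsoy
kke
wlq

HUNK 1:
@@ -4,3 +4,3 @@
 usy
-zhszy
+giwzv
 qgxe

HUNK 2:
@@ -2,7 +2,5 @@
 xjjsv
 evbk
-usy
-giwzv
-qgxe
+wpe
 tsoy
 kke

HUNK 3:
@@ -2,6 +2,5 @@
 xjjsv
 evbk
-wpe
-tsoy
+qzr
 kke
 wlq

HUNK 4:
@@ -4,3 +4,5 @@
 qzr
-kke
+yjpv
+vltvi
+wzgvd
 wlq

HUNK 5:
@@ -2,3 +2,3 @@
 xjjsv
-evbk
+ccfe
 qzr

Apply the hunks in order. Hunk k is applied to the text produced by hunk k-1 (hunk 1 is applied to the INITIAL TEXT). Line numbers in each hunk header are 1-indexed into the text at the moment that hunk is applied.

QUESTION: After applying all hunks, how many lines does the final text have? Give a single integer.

Hunk 1: at line 4 remove [zhszy] add [giwzv] -> 9 lines: uza xjjsv evbk usy giwzv qgxe tsoy kke wlq
Hunk 2: at line 2 remove [usy,giwzv,qgxe] add [wpe] -> 7 lines: uza xjjsv evbk wpe tsoy kke wlq
Hunk 3: at line 2 remove [wpe,tsoy] add [qzr] -> 6 lines: uza xjjsv evbk qzr kke wlq
Hunk 4: at line 4 remove [kke] add [yjpv,vltvi,wzgvd] -> 8 lines: uza xjjsv evbk qzr yjpv vltvi wzgvd wlq
Hunk 5: at line 2 remove [evbk] add [ccfe] -> 8 lines: uza xjjsv ccfe qzr yjpv vltvi wzgvd wlq
Final line count: 8

Answer: 8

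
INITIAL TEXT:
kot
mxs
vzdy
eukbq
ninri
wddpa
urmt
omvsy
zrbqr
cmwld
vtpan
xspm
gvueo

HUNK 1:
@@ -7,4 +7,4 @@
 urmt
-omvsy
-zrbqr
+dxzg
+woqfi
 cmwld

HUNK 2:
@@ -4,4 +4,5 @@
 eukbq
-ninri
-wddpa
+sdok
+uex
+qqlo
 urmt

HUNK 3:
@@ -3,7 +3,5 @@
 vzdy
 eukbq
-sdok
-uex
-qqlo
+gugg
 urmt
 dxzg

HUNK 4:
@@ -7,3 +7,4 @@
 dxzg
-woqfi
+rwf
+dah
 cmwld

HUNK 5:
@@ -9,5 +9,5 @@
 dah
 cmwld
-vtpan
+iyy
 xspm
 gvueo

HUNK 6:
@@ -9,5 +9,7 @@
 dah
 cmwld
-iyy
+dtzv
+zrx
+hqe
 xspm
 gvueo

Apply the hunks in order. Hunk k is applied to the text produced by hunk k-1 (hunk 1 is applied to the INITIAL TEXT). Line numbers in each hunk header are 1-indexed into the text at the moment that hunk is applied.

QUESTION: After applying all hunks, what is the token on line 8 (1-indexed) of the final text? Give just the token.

Answer: rwf

Derivation:
Hunk 1: at line 7 remove [omvsy,zrbqr] add [dxzg,woqfi] -> 13 lines: kot mxs vzdy eukbq ninri wddpa urmt dxzg woqfi cmwld vtpan xspm gvueo
Hunk 2: at line 4 remove [ninri,wddpa] add [sdok,uex,qqlo] -> 14 lines: kot mxs vzdy eukbq sdok uex qqlo urmt dxzg woqfi cmwld vtpan xspm gvueo
Hunk 3: at line 3 remove [sdok,uex,qqlo] add [gugg] -> 12 lines: kot mxs vzdy eukbq gugg urmt dxzg woqfi cmwld vtpan xspm gvueo
Hunk 4: at line 7 remove [woqfi] add [rwf,dah] -> 13 lines: kot mxs vzdy eukbq gugg urmt dxzg rwf dah cmwld vtpan xspm gvueo
Hunk 5: at line 9 remove [vtpan] add [iyy] -> 13 lines: kot mxs vzdy eukbq gugg urmt dxzg rwf dah cmwld iyy xspm gvueo
Hunk 6: at line 9 remove [iyy] add [dtzv,zrx,hqe] -> 15 lines: kot mxs vzdy eukbq gugg urmt dxzg rwf dah cmwld dtzv zrx hqe xspm gvueo
Final line 8: rwf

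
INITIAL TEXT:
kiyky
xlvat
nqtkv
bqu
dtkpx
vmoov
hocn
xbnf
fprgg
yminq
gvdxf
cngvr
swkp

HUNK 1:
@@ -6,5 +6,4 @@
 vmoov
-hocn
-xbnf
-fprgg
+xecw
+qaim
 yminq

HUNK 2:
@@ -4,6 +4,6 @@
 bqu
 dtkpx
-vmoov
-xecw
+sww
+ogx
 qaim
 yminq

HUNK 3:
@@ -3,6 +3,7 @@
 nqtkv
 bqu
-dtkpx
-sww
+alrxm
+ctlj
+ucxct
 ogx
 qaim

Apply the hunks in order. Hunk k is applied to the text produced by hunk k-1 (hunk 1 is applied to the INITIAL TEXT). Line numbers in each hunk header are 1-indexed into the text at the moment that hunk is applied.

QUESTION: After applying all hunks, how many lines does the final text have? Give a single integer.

Answer: 13

Derivation:
Hunk 1: at line 6 remove [hocn,xbnf,fprgg] add [xecw,qaim] -> 12 lines: kiyky xlvat nqtkv bqu dtkpx vmoov xecw qaim yminq gvdxf cngvr swkp
Hunk 2: at line 4 remove [vmoov,xecw] add [sww,ogx] -> 12 lines: kiyky xlvat nqtkv bqu dtkpx sww ogx qaim yminq gvdxf cngvr swkp
Hunk 3: at line 3 remove [dtkpx,sww] add [alrxm,ctlj,ucxct] -> 13 lines: kiyky xlvat nqtkv bqu alrxm ctlj ucxct ogx qaim yminq gvdxf cngvr swkp
Final line count: 13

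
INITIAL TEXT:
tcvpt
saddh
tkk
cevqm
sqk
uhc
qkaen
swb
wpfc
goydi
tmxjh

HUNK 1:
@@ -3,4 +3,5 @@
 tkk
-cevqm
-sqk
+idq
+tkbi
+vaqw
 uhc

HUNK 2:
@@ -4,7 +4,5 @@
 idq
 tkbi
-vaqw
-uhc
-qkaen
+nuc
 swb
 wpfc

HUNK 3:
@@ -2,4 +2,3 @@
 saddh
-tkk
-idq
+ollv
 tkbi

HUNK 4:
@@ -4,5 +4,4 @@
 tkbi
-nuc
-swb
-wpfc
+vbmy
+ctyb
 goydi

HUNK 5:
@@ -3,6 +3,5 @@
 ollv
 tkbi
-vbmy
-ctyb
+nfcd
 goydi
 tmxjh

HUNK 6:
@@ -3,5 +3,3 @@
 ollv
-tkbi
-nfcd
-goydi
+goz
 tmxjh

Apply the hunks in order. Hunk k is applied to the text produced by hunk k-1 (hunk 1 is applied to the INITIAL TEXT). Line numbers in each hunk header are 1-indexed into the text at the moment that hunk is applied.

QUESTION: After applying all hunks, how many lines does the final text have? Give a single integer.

Answer: 5

Derivation:
Hunk 1: at line 3 remove [cevqm,sqk] add [idq,tkbi,vaqw] -> 12 lines: tcvpt saddh tkk idq tkbi vaqw uhc qkaen swb wpfc goydi tmxjh
Hunk 2: at line 4 remove [vaqw,uhc,qkaen] add [nuc] -> 10 lines: tcvpt saddh tkk idq tkbi nuc swb wpfc goydi tmxjh
Hunk 3: at line 2 remove [tkk,idq] add [ollv] -> 9 lines: tcvpt saddh ollv tkbi nuc swb wpfc goydi tmxjh
Hunk 4: at line 4 remove [nuc,swb,wpfc] add [vbmy,ctyb] -> 8 lines: tcvpt saddh ollv tkbi vbmy ctyb goydi tmxjh
Hunk 5: at line 3 remove [vbmy,ctyb] add [nfcd] -> 7 lines: tcvpt saddh ollv tkbi nfcd goydi tmxjh
Hunk 6: at line 3 remove [tkbi,nfcd,goydi] add [goz] -> 5 lines: tcvpt saddh ollv goz tmxjh
Final line count: 5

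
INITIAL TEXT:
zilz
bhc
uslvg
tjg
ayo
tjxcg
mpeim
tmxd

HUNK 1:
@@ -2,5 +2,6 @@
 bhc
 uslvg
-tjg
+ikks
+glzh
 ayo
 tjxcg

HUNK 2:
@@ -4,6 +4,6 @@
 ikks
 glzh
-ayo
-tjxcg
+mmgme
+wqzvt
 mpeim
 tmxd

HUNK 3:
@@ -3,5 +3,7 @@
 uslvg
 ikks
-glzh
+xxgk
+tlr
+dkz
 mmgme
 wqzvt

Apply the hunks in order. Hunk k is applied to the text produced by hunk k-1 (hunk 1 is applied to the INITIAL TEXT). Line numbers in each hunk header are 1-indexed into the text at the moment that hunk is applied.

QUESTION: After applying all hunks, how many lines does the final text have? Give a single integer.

Hunk 1: at line 2 remove [tjg] add [ikks,glzh] -> 9 lines: zilz bhc uslvg ikks glzh ayo tjxcg mpeim tmxd
Hunk 2: at line 4 remove [ayo,tjxcg] add [mmgme,wqzvt] -> 9 lines: zilz bhc uslvg ikks glzh mmgme wqzvt mpeim tmxd
Hunk 3: at line 3 remove [glzh] add [xxgk,tlr,dkz] -> 11 lines: zilz bhc uslvg ikks xxgk tlr dkz mmgme wqzvt mpeim tmxd
Final line count: 11

Answer: 11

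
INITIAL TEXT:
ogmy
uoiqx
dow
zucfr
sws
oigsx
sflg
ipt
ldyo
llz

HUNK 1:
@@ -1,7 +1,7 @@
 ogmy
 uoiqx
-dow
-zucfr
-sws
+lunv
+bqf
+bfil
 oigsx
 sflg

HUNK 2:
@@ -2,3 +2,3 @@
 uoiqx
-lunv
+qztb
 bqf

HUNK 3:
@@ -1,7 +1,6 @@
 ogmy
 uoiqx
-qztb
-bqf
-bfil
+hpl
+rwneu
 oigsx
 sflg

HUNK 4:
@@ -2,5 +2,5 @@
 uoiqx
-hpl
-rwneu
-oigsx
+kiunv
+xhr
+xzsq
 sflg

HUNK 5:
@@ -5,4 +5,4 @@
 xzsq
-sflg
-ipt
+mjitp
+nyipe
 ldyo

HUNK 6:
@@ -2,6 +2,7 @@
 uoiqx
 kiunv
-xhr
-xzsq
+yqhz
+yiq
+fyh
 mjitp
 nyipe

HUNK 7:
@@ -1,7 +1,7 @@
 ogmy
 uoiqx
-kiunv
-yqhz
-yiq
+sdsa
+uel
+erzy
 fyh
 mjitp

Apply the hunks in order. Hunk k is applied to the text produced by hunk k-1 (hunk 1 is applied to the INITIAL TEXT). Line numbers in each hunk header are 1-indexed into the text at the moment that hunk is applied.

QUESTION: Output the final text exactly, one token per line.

Answer: ogmy
uoiqx
sdsa
uel
erzy
fyh
mjitp
nyipe
ldyo
llz

Derivation:
Hunk 1: at line 1 remove [dow,zucfr,sws] add [lunv,bqf,bfil] -> 10 lines: ogmy uoiqx lunv bqf bfil oigsx sflg ipt ldyo llz
Hunk 2: at line 2 remove [lunv] add [qztb] -> 10 lines: ogmy uoiqx qztb bqf bfil oigsx sflg ipt ldyo llz
Hunk 3: at line 1 remove [qztb,bqf,bfil] add [hpl,rwneu] -> 9 lines: ogmy uoiqx hpl rwneu oigsx sflg ipt ldyo llz
Hunk 4: at line 2 remove [hpl,rwneu,oigsx] add [kiunv,xhr,xzsq] -> 9 lines: ogmy uoiqx kiunv xhr xzsq sflg ipt ldyo llz
Hunk 5: at line 5 remove [sflg,ipt] add [mjitp,nyipe] -> 9 lines: ogmy uoiqx kiunv xhr xzsq mjitp nyipe ldyo llz
Hunk 6: at line 2 remove [xhr,xzsq] add [yqhz,yiq,fyh] -> 10 lines: ogmy uoiqx kiunv yqhz yiq fyh mjitp nyipe ldyo llz
Hunk 7: at line 1 remove [kiunv,yqhz,yiq] add [sdsa,uel,erzy] -> 10 lines: ogmy uoiqx sdsa uel erzy fyh mjitp nyipe ldyo llz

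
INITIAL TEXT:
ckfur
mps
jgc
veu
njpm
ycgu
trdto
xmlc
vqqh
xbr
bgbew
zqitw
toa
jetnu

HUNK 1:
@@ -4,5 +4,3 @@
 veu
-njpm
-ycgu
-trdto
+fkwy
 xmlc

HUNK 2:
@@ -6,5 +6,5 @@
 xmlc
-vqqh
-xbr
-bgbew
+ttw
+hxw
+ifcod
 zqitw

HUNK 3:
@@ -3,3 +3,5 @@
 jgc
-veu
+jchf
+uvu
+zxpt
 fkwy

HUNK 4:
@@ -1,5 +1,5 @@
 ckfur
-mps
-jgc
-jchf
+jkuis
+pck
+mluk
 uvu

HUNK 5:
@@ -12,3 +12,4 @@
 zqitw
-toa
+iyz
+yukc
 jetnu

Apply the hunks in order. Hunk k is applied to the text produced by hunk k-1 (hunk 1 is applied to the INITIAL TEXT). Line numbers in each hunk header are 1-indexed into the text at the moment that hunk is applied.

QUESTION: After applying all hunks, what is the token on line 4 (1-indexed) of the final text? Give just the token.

Answer: mluk

Derivation:
Hunk 1: at line 4 remove [njpm,ycgu,trdto] add [fkwy] -> 12 lines: ckfur mps jgc veu fkwy xmlc vqqh xbr bgbew zqitw toa jetnu
Hunk 2: at line 6 remove [vqqh,xbr,bgbew] add [ttw,hxw,ifcod] -> 12 lines: ckfur mps jgc veu fkwy xmlc ttw hxw ifcod zqitw toa jetnu
Hunk 3: at line 3 remove [veu] add [jchf,uvu,zxpt] -> 14 lines: ckfur mps jgc jchf uvu zxpt fkwy xmlc ttw hxw ifcod zqitw toa jetnu
Hunk 4: at line 1 remove [mps,jgc,jchf] add [jkuis,pck,mluk] -> 14 lines: ckfur jkuis pck mluk uvu zxpt fkwy xmlc ttw hxw ifcod zqitw toa jetnu
Hunk 5: at line 12 remove [toa] add [iyz,yukc] -> 15 lines: ckfur jkuis pck mluk uvu zxpt fkwy xmlc ttw hxw ifcod zqitw iyz yukc jetnu
Final line 4: mluk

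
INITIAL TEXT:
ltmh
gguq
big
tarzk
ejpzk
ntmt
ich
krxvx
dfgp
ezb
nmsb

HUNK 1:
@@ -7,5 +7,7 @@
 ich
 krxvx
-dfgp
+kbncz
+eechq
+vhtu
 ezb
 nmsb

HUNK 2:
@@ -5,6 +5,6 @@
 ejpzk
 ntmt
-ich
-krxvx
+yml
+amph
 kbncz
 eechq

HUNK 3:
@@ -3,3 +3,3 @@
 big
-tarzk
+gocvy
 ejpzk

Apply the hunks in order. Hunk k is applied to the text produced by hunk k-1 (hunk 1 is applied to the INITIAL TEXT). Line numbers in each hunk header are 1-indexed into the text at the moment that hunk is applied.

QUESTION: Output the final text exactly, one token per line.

Hunk 1: at line 7 remove [dfgp] add [kbncz,eechq,vhtu] -> 13 lines: ltmh gguq big tarzk ejpzk ntmt ich krxvx kbncz eechq vhtu ezb nmsb
Hunk 2: at line 5 remove [ich,krxvx] add [yml,amph] -> 13 lines: ltmh gguq big tarzk ejpzk ntmt yml amph kbncz eechq vhtu ezb nmsb
Hunk 3: at line 3 remove [tarzk] add [gocvy] -> 13 lines: ltmh gguq big gocvy ejpzk ntmt yml amph kbncz eechq vhtu ezb nmsb

Answer: ltmh
gguq
big
gocvy
ejpzk
ntmt
yml
amph
kbncz
eechq
vhtu
ezb
nmsb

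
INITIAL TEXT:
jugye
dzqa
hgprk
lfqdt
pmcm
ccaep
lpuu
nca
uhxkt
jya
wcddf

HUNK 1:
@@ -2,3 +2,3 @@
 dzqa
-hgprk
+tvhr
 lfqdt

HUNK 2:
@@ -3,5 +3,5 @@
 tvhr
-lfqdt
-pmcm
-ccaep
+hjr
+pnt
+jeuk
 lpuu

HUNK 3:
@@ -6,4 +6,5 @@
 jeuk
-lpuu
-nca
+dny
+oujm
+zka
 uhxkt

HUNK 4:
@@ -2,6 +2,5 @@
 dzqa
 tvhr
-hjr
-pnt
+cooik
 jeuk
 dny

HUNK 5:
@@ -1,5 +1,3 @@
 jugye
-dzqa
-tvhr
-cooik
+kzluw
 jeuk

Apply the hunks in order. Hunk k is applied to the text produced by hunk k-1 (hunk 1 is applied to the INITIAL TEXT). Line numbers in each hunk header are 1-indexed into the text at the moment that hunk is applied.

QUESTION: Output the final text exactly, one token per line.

Answer: jugye
kzluw
jeuk
dny
oujm
zka
uhxkt
jya
wcddf

Derivation:
Hunk 1: at line 2 remove [hgprk] add [tvhr] -> 11 lines: jugye dzqa tvhr lfqdt pmcm ccaep lpuu nca uhxkt jya wcddf
Hunk 2: at line 3 remove [lfqdt,pmcm,ccaep] add [hjr,pnt,jeuk] -> 11 lines: jugye dzqa tvhr hjr pnt jeuk lpuu nca uhxkt jya wcddf
Hunk 3: at line 6 remove [lpuu,nca] add [dny,oujm,zka] -> 12 lines: jugye dzqa tvhr hjr pnt jeuk dny oujm zka uhxkt jya wcddf
Hunk 4: at line 2 remove [hjr,pnt] add [cooik] -> 11 lines: jugye dzqa tvhr cooik jeuk dny oujm zka uhxkt jya wcddf
Hunk 5: at line 1 remove [dzqa,tvhr,cooik] add [kzluw] -> 9 lines: jugye kzluw jeuk dny oujm zka uhxkt jya wcddf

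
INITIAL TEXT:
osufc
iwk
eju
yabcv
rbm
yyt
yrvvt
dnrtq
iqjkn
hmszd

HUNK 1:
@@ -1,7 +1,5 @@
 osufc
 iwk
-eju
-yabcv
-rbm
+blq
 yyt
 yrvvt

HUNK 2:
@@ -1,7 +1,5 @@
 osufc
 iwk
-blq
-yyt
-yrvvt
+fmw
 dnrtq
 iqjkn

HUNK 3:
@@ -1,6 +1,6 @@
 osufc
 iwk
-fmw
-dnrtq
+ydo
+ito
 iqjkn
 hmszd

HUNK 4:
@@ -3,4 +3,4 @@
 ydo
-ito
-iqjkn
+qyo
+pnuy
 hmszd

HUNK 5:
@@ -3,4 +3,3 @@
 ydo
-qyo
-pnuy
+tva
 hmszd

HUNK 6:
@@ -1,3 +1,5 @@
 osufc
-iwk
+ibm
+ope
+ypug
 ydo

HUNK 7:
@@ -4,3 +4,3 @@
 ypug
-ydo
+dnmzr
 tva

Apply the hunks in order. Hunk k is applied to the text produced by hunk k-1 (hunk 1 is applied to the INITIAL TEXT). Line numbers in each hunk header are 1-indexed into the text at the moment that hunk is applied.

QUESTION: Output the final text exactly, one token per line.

Hunk 1: at line 1 remove [eju,yabcv,rbm] add [blq] -> 8 lines: osufc iwk blq yyt yrvvt dnrtq iqjkn hmszd
Hunk 2: at line 1 remove [blq,yyt,yrvvt] add [fmw] -> 6 lines: osufc iwk fmw dnrtq iqjkn hmszd
Hunk 3: at line 1 remove [fmw,dnrtq] add [ydo,ito] -> 6 lines: osufc iwk ydo ito iqjkn hmszd
Hunk 4: at line 3 remove [ito,iqjkn] add [qyo,pnuy] -> 6 lines: osufc iwk ydo qyo pnuy hmszd
Hunk 5: at line 3 remove [qyo,pnuy] add [tva] -> 5 lines: osufc iwk ydo tva hmszd
Hunk 6: at line 1 remove [iwk] add [ibm,ope,ypug] -> 7 lines: osufc ibm ope ypug ydo tva hmszd
Hunk 7: at line 4 remove [ydo] add [dnmzr] -> 7 lines: osufc ibm ope ypug dnmzr tva hmszd

Answer: osufc
ibm
ope
ypug
dnmzr
tva
hmszd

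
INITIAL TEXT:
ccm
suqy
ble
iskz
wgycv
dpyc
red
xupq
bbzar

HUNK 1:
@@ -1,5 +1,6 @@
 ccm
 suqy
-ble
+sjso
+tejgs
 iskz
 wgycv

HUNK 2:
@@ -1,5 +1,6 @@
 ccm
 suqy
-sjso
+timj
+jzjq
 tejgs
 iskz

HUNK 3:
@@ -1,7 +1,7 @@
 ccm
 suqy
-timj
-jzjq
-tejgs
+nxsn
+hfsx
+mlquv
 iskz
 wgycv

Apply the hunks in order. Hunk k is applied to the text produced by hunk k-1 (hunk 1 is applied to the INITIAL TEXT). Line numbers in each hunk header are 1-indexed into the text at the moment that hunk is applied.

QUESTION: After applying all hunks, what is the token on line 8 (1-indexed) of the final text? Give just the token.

Hunk 1: at line 1 remove [ble] add [sjso,tejgs] -> 10 lines: ccm suqy sjso tejgs iskz wgycv dpyc red xupq bbzar
Hunk 2: at line 1 remove [sjso] add [timj,jzjq] -> 11 lines: ccm suqy timj jzjq tejgs iskz wgycv dpyc red xupq bbzar
Hunk 3: at line 1 remove [timj,jzjq,tejgs] add [nxsn,hfsx,mlquv] -> 11 lines: ccm suqy nxsn hfsx mlquv iskz wgycv dpyc red xupq bbzar
Final line 8: dpyc

Answer: dpyc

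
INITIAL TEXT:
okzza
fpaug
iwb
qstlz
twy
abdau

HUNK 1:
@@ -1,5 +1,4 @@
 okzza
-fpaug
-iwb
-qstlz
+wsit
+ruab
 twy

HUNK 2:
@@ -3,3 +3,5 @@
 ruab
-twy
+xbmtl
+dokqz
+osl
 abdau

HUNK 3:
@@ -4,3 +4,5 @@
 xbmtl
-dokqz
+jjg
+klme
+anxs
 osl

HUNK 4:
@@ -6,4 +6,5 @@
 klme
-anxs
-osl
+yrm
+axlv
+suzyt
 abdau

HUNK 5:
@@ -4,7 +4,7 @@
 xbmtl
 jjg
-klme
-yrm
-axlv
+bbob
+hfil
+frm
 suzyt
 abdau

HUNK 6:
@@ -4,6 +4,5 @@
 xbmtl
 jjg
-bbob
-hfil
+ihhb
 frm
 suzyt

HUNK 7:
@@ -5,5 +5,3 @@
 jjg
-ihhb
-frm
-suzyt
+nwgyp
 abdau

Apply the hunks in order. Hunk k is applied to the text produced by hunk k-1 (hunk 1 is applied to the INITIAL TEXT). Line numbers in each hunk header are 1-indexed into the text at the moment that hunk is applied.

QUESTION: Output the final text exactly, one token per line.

Hunk 1: at line 1 remove [fpaug,iwb,qstlz] add [wsit,ruab] -> 5 lines: okzza wsit ruab twy abdau
Hunk 2: at line 3 remove [twy] add [xbmtl,dokqz,osl] -> 7 lines: okzza wsit ruab xbmtl dokqz osl abdau
Hunk 3: at line 4 remove [dokqz] add [jjg,klme,anxs] -> 9 lines: okzza wsit ruab xbmtl jjg klme anxs osl abdau
Hunk 4: at line 6 remove [anxs,osl] add [yrm,axlv,suzyt] -> 10 lines: okzza wsit ruab xbmtl jjg klme yrm axlv suzyt abdau
Hunk 5: at line 4 remove [klme,yrm,axlv] add [bbob,hfil,frm] -> 10 lines: okzza wsit ruab xbmtl jjg bbob hfil frm suzyt abdau
Hunk 6: at line 4 remove [bbob,hfil] add [ihhb] -> 9 lines: okzza wsit ruab xbmtl jjg ihhb frm suzyt abdau
Hunk 7: at line 5 remove [ihhb,frm,suzyt] add [nwgyp] -> 7 lines: okzza wsit ruab xbmtl jjg nwgyp abdau

Answer: okzza
wsit
ruab
xbmtl
jjg
nwgyp
abdau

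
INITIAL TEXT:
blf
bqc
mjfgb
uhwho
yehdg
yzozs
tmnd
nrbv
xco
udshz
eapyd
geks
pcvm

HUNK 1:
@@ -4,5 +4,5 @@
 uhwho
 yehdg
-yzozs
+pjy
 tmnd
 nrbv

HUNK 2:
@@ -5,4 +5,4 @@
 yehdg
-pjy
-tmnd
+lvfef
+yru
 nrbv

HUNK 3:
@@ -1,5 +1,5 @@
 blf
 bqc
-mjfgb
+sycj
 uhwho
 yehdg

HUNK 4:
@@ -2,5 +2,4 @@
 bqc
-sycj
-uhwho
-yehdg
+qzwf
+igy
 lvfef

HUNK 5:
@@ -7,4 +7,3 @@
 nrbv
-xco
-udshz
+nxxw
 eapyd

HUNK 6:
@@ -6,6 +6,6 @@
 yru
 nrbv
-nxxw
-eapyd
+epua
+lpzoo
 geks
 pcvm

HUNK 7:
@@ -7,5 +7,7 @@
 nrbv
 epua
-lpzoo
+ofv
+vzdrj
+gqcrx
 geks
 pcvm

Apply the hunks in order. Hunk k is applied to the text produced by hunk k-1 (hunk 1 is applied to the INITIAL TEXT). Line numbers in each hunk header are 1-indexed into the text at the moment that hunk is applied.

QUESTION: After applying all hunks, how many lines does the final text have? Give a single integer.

Hunk 1: at line 4 remove [yzozs] add [pjy] -> 13 lines: blf bqc mjfgb uhwho yehdg pjy tmnd nrbv xco udshz eapyd geks pcvm
Hunk 2: at line 5 remove [pjy,tmnd] add [lvfef,yru] -> 13 lines: blf bqc mjfgb uhwho yehdg lvfef yru nrbv xco udshz eapyd geks pcvm
Hunk 3: at line 1 remove [mjfgb] add [sycj] -> 13 lines: blf bqc sycj uhwho yehdg lvfef yru nrbv xco udshz eapyd geks pcvm
Hunk 4: at line 2 remove [sycj,uhwho,yehdg] add [qzwf,igy] -> 12 lines: blf bqc qzwf igy lvfef yru nrbv xco udshz eapyd geks pcvm
Hunk 5: at line 7 remove [xco,udshz] add [nxxw] -> 11 lines: blf bqc qzwf igy lvfef yru nrbv nxxw eapyd geks pcvm
Hunk 6: at line 6 remove [nxxw,eapyd] add [epua,lpzoo] -> 11 lines: blf bqc qzwf igy lvfef yru nrbv epua lpzoo geks pcvm
Hunk 7: at line 7 remove [lpzoo] add [ofv,vzdrj,gqcrx] -> 13 lines: blf bqc qzwf igy lvfef yru nrbv epua ofv vzdrj gqcrx geks pcvm
Final line count: 13

Answer: 13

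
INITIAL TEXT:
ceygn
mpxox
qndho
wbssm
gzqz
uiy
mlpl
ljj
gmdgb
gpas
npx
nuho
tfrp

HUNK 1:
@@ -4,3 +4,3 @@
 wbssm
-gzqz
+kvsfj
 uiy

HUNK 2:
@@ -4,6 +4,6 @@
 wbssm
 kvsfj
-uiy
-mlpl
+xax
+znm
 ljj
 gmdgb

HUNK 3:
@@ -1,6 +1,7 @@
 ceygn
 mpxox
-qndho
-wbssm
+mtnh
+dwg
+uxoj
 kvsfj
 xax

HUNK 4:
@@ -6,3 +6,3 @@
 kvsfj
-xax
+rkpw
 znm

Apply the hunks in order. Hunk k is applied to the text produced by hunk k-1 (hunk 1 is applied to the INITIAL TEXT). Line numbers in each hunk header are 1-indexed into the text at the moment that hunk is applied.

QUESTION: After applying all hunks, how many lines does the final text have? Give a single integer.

Answer: 14

Derivation:
Hunk 1: at line 4 remove [gzqz] add [kvsfj] -> 13 lines: ceygn mpxox qndho wbssm kvsfj uiy mlpl ljj gmdgb gpas npx nuho tfrp
Hunk 2: at line 4 remove [uiy,mlpl] add [xax,znm] -> 13 lines: ceygn mpxox qndho wbssm kvsfj xax znm ljj gmdgb gpas npx nuho tfrp
Hunk 3: at line 1 remove [qndho,wbssm] add [mtnh,dwg,uxoj] -> 14 lines: ceygn mpxox mtnh dwg uxoj kvsfj xax znm ljj gmdgb gpas npx nuho tfrp
Hunk 4: at line 6 remove [xax] add [rkpw] -> 14 lines: ceygn mpxox mtnh dwg uxoj kvsfj rkpw znm ljj gmdgb gpas npx nuho tfrp
Final line count: 14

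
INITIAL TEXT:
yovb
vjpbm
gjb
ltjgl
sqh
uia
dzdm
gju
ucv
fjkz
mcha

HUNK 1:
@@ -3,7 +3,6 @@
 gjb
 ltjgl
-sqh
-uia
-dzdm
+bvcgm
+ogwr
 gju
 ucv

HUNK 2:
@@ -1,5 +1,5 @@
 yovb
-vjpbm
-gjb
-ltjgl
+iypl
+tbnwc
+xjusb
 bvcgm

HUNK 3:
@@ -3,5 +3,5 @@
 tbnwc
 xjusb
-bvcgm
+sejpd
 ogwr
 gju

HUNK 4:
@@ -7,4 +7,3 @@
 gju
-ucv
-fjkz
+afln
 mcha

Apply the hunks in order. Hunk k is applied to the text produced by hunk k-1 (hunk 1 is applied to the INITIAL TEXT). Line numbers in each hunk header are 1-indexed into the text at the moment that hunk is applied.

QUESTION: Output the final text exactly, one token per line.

Answer: yovb
iypl
tbnwc
xjusb
sejpd
ogwr
gju
afln
mcha

Derivation:
Hunk 1: at line 3 remove [sqh,uia,dzdm] add [bvcgm,ogwr] -> 10 lines: yovb vjpbm gjb ltjgl bvcgm ogwr gju ucv fjkz mcha
Hunk 2: at line 1 remove [vjpbm,gjb,ltjgl] add [iypl,tbnwc,xjusb] -> 10 lines: yovb iypl tbnwc xjusb bvcgm ogwr gju ucv fjkz mcha
Hunk 3: at line 3 remove [bvcgm] add [sejpd] -> 10 lines: yovb iypl tbnwc xjusb sejpd ogwr gju ucv fjkz mcha
Hunk 4: at line 7 remove [ucv,fjkz] add [afln] -> 9 lines: yovb iypl tbnwc xjusb sejpd ogwr gju afln mcha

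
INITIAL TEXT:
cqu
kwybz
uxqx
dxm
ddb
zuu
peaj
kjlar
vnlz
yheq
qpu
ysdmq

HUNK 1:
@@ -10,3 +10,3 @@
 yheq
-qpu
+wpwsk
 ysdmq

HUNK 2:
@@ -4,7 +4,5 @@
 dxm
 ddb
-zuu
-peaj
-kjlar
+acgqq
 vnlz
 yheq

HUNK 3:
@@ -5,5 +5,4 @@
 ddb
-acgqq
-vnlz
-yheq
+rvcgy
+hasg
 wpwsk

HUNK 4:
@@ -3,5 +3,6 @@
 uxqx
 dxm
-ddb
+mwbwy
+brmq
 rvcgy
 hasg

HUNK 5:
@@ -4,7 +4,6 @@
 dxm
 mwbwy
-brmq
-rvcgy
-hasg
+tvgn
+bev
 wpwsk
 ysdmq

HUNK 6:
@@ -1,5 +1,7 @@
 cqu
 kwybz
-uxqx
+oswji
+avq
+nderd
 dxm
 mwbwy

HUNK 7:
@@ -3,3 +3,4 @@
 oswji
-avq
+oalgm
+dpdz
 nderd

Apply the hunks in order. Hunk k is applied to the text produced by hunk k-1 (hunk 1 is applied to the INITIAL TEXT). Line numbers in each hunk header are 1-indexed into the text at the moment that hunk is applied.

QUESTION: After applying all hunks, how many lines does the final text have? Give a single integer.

Hunk 1: at line 10 remove [qpu] add [wpwsk] -> 12 lines: cqu kwybz uxqx dxm ddb zuu peaj kjlar vnlz yheq wpwsk ysdmq
Hunk 2: at line 4 remove [zuu,peaj,kjlar] add [acgqq] -> 10 lines: cqu kwybz uxqx dxm ddb acgqq vnlz yheq wpwsk ysdmq
Hunk 3: at line 5 remove [acgqq,vnlz,yheq] add [rvcgy,hasg] -> 9 lines: cqu kwybz uxqx dxm ddb rvcgy hasg wpwsk ysdmq
Hunk 4: at line 3 remove [ddb] add [mwbwy,brmq] -> 10 lines: cqu kwybz uxqx dxm mwbwy brmq rvcgy hasg wpwsk ysdmq
Hunk 5: at line 4 remove [brmq,rvcgy,hasg] add [tvgn,bev] -> 9 lines: cqu kwybz uxqx dxm mwbwy tvgn bev wpwsk ysdmq
Hunk 6: at line 1 remove [uxqx] add [oswji,avq,nderd] -> 11 lines: cqu kwybz oswji avq nderd dxm mwbwy tvgn bev wpwsk ysdmq
Hunk 7: at line 3 remove [avq] add [oalgm,dpdz] -> 12 lines: cqu kwybz oswji oalgm dpdz nderd dxm mwbwy tvgn bev wpwsk ysdmq
Final line count: 12

Answer: 12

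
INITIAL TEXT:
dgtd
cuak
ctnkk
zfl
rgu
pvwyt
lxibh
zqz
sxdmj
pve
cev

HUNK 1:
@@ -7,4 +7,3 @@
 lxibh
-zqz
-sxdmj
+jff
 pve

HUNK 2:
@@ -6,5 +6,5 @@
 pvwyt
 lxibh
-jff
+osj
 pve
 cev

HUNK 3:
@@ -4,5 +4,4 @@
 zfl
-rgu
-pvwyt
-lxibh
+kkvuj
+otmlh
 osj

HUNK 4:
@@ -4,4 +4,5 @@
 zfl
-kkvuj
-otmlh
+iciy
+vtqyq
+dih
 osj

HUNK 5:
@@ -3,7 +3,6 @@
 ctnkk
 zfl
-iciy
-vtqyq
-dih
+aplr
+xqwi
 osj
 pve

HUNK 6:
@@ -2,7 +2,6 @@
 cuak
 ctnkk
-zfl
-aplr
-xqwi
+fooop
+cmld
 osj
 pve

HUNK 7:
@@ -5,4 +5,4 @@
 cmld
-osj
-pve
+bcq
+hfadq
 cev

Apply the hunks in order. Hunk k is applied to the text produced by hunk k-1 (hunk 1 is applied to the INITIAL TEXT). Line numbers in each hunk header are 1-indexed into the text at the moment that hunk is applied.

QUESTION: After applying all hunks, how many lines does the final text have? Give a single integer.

Answer: 8

Derivation:
Hunk 1: at line 7 remove [zqz,sxdmj] add [jff] -> 10 lines: dgtd cuak ctnkk zfl rgu pvwyt lxibh jff pve cev
Hunk 2: at line 6 remove [jff] add [osj] -> 10 lines: dgtd cuak ctnkk zfl rgu pvwyt lxibh osj pve cev
Hunk 3: at line 4 remove [rgu,pvwyt,lxibh] add [kkvuj,otmlh] -> 9 lines: dgtd cuak ctnkk zfl kkvuj otmlh osj pve cev
Hunk 4: at line 4 remove [kkvuj,otmlh] add [iciy,vtqyq,dih] -> 10 lines: dgtd cuak ctnkk zfl iciy vtqyq dih osj pve cev
Hunk 5: at line 3 remove [iciy,vtqyq,dih] add [aplr,xqwi] -> 9 lines: dgtd cuak ctnkk zfl aplr xqwi osj pve cev
Hunk 6: at line 2 remove [zfl,aplr,xqwi] add [fooop,cmld] -> 8 lines: dgtd cuak ctnkk fooop cmld osj pve cev
Hunk 7: at line 5 remove [osj,pve] add [bcq,hfadq] -> 8 lines: dgtd cuak ctnkk fooop cmld bcq hfadq cev
Final line count: 8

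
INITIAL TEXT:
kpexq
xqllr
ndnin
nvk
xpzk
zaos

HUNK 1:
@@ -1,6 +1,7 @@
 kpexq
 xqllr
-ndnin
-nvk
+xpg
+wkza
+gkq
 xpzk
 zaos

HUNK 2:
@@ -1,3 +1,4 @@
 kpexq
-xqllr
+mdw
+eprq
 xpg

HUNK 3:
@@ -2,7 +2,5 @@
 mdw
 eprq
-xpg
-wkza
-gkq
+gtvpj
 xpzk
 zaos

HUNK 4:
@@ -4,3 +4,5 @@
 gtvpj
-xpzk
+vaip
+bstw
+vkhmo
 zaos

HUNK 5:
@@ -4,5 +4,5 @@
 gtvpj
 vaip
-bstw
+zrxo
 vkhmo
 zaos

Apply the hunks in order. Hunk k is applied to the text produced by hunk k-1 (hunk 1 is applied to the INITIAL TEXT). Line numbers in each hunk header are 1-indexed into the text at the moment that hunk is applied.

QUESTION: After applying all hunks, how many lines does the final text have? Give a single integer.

Answer: 8

Derivation:
Hunk 1: at line 1 remove [ndnin,nvk] add [xpg,wkza,gkq] -> 7 lines: kpexq xqllr xpg wkza gkq xpzk zaos
Hunk 2: at line 1 remove [xqllr] add [mdw,eprq] -> 8 lines: kpexq mdw eprq xpg wkza gkq xpzk zaos
Hunk 3: at line 2 remove [xpg,wkza,gkq] add [gtvpj] -> 6 lines: kpexq mdw eprq gtvpj xpzk zaos
Hunk 4: at line 4 remove [xpzk] add [vaip,bstw,vkhmo] -> 8 lines: kpexq mdw eprq gtvpj vaip bstw vkhmo zaos
Hunk 5: at line 4 remove [bstw] add [zrxo] -> 8 lines: kpexq mdw eprq gtvpj vaip zrxo vkhmo zaos
Final line count: 8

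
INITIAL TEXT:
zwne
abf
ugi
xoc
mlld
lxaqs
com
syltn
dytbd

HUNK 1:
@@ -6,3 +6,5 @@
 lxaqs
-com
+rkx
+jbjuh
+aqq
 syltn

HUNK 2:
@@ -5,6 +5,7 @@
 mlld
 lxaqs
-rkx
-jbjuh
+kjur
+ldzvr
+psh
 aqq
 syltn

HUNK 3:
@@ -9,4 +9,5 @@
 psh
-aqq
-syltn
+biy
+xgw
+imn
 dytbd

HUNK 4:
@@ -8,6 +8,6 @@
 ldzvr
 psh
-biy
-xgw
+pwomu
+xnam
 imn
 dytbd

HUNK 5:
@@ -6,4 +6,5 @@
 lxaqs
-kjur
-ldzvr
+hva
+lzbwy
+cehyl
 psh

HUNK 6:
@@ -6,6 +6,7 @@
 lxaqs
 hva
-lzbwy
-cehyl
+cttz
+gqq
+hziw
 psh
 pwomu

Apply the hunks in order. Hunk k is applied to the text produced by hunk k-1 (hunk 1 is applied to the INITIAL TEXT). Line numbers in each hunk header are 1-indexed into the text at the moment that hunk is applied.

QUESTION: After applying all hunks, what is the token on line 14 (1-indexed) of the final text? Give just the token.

Answer: imn

Derivation:
Hunk 1: at line 6 remove [com] add [rkx,jbjuh,aqq] -> 11 lines: zwne abf ugi xoc mlld lxaqs rkx jbjuh aqq syltn dytbd
Hunk 2: at line 5 remove [rkx,jbjuh] add [kjur,ldzvr,psh] -> 12 lines: zwne abf ugi xoc mlld lxaqs kjur ldzvr psh aqq syltn dytbd
Hunk 3: at line 9 remove [aqq,syltn] add [biy,xgw,imn] -> 13 lines: zwne abf ugi xoc mlld lxaqs kjur ldzvr psh biy xgw imn dytbd
Hunk 4: at line 8 remove [biy,xgw] add [pwomu,xnam] -> 13 lines: zwne abf ugi xoc mlld lxaqs kjur ldzvr psh pwomu xnam imn dytbd
Hunk 5: at line 6 remove [kjur,ldzvr] add [hva,lzbwy,cehyl] -> 14 lines: zwne abf ugi xoc mlld lxaqs hva lzbwy cehyl psh pwomu xnam imn dytbd
Hunk 6: at line 6 remove [lzbwy,cehyl] add [cttz,gqq,hziw] -> 15 lines: zwne abf ugi xoc mlld lxaqs hva cttz gqq hziw psh pwomu xnam imn dytbd
Final line 14: imn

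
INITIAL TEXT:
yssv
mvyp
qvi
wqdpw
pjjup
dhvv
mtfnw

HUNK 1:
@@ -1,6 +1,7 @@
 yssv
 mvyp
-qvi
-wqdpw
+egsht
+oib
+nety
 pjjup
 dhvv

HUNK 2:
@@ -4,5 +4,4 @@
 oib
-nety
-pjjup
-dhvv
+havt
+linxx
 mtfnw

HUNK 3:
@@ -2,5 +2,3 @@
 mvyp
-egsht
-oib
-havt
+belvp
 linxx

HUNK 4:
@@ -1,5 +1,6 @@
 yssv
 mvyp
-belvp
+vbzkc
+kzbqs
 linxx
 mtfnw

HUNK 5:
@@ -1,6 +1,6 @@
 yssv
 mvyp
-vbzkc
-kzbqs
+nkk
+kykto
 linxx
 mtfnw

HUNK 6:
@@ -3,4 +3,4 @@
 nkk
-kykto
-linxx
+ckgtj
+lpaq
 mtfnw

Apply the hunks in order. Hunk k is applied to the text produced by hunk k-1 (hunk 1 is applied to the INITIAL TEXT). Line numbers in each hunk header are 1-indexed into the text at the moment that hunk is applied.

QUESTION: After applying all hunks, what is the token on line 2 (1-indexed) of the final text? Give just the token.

Answer: mvyp

Derivation:
Hunk 1: at line 1 remove [qvi,wqdpw] add [egsht,oib,nety] -> 8 lines: yssv mvyp egsht oib nety pjjup dhvv mtfnw
Hunk 2: at line 4 remove [nety,pjjup,dhvv] add [havt,linxx] -> 7 lines: yssv mvyp egsht oib havt linxx mtfnw
Hunk 3: at line 2 remove [egsht,oib,havt] add [belvp] -> 5 lines: yssv mvyp belvp linxx mtfnw
Hunk 4: at line 1 remove [belvp] add [vbzkc,kzbqs] -> 6 lines: yssv mvyp vbzkc kzbqs linxx mtfnw
Hunk 5: at line 1 remove [vbzkc,kzbqs] add [nkk,kykto] -> 6 lines: yssv mvyp nkk kykto linxx mtfnw
Hunk 6: at line 3 remove [kykto,linxx] add [ckgtj,lpaq] -> 6 lines: yssv mvyp nkk ckgtj lpaq mtfnw
Final line 2: mvyp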